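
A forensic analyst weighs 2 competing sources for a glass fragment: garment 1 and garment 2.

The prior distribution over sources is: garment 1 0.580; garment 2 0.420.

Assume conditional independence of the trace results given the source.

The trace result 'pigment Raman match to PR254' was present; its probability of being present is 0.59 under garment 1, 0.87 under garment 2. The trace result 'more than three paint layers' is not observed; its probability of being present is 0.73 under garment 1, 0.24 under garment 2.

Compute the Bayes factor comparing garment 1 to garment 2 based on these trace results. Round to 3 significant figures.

Joint likelihood of the trace result pattern under each hypothesis (using 1 − P(present | H) for each absent trace result):
  garment 1: 0.59 × (1 − 0.73) = 0.1593
  garment 2: 0.87 × (1 − 0.24) = 0.6612
Bayes factor = 0.1593 / 0.6612 ≈ 0.241

0.241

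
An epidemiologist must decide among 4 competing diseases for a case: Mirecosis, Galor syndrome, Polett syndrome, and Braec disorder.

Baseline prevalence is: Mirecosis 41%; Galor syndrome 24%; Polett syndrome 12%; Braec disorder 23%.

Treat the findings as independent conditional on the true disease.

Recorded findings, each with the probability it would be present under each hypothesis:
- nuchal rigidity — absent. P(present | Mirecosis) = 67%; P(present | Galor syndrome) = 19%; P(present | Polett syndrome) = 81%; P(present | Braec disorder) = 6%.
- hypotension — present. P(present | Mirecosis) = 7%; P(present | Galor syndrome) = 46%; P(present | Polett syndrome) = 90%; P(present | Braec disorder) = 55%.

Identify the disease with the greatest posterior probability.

For each hypothesis, the unnormalized posterior weight is prior × product of the finding likelihoods (using 1 − P(present | H) for each absent finding):
  Mirecosis: 0.41 × (1 − 0.67) × 0.07 = 0.009471
  Galor syndrome: 0.24 × (1 − 0.19) × 0.46 = 0.089424
  Polett syndrome: 0.12 × (1 − 0.81) × 0.90 = 0.02052
  Braec disorder: 0.23 × (1 − 0.06) × 0.55 = 0.11891
The unnormalized weights sum to 0.23833.
P(Mirecosis | evidence) ≈ 0.009471 / 0.23833 ≈ 0.040
P(Galor syndrome | evidence) ≈ 0.089424 / 0.23833 ≈ 0.375
P(Polett syndrome | evidence) ≈ 0.02052 / 0.23833 ≈ 0.086
P(Braec disorder | evidence) ≈ 0.11891 / 0.23833 ≈ 0.499
The largest is 0.499, so Braec disorder is most probable.

Braec disorder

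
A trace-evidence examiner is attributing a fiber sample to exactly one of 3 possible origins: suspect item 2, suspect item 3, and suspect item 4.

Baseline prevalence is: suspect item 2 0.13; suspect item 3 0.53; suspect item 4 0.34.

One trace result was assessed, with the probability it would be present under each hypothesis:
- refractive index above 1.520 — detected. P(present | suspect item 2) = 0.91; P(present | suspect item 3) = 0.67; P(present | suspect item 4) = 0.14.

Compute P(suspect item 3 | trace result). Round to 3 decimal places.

0.682

For each hypothesis, the unnormalized posterior weight is prior × likelihood:
  suspect item 2: 0.13 × 0.91 = 0.1183
  suspect item 3: 0.53 × 0.67 = 0.3551
  suspect item 4: 0.34 × 0.14 = 0.0476
Marginal likelihood of the evidence = 0.521.
P(suspect item 3 | evidence) = 0.3551 / 0.521 ≈ 0.682.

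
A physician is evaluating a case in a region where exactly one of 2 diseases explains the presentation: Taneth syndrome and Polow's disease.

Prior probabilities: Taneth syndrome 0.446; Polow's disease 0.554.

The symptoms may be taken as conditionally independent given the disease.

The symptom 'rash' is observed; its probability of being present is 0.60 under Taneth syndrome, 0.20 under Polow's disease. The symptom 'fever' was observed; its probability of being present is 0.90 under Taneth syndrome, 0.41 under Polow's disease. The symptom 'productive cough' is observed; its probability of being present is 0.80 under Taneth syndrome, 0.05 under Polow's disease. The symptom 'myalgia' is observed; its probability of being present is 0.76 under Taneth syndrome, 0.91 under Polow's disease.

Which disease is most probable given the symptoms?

Taneth syndrome

By Bayes' rule with conditional independence, the unnormalized weight for each hypothesis is prior × ∏ likelihoods:
  Taneth syndrome: 0.446 × 0.60 × 0.90 × 0.80 × 0.76 = 0.14643
  Polow's disease: 0.554 × 0.20 × 0.41 × 0.05 × 0.91 = 0.002067
The unnormalized weights sum to 0.1485.
P(Taneth syndrome | evidence) ≈ 0.14643 / 0.1485 ≈ 0.986
P(Polow's disease | evidence) ≈ 0.002067 / 0.1485 ≈ 0.014
The largest is 0.986, so Taneth syndrome is most probable.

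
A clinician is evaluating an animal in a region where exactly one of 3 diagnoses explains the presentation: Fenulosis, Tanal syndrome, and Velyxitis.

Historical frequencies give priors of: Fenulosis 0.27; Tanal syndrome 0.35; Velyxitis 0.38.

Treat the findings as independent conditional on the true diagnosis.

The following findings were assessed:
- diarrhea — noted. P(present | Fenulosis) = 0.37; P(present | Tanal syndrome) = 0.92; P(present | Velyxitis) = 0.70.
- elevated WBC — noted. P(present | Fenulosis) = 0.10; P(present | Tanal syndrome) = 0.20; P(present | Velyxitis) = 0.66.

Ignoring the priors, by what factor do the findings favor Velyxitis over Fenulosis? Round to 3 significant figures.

12.5

Take the product of per-finding likelihoods under each hypothesis, then divide.
  Velyxitis: 0.70 × 0.66 = 0.462
  Fenulosis: 0.37 × 0.10 = 0.037
Bayes factor = 0.462 / 0.037 ≈ 12.5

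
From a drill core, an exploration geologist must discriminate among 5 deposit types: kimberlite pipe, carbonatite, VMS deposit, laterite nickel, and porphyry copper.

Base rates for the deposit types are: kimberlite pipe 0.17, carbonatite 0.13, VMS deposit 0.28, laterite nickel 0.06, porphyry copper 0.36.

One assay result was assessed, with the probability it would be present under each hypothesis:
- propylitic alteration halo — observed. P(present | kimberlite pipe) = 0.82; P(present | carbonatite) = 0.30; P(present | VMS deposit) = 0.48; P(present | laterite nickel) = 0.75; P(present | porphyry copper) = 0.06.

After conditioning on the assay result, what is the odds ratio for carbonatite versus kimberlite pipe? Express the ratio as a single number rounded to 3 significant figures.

Posterior odds equal prior odds times the likelihood ratio; only the two competing hypotheses matter.
  carbonatite: 0.13 × 0.30 = 0.039
  kimberlite pipe: 0.17 × 0.82 = 0.1394
Posterior odds = 0.039 / 0.1394 ≈ 0.280.

0.280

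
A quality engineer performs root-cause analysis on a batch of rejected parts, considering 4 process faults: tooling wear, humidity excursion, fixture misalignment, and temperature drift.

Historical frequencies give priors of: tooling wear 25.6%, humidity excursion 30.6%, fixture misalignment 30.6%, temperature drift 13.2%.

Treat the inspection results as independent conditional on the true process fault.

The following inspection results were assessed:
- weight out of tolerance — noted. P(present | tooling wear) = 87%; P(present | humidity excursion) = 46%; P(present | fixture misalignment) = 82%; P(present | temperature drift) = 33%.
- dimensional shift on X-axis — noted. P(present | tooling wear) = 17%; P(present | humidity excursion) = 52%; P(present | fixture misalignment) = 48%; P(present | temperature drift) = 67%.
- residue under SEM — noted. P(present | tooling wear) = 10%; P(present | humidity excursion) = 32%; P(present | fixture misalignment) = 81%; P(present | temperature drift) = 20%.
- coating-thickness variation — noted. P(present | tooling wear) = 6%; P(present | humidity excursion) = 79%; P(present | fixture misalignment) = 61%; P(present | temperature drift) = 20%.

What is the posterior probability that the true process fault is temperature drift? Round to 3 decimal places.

By Bayes' rule with conditional independence, the unnormalized weight for each hypothesis is prior × ∏ likelihoods:
  tooling wear: 0.256 × 0.87 × 0.17 × 0.10 × 0.06 = 0.00022717
  humidity excursion: 0.306 × 0.46 × 0.52 × 0.32 × 0.79 = 0.018504
  fixture misalignment: 0.306 × 0.82 × 0.48 × 0.81 × 0.61 = 0.05951
  temperature drift: 0.132 × 0.33 × 0.67 × 0.20 × 0.20 = 0.0011674
Marginal likelihood of the evidence = 0.079409.
P(temperature drift | evidence) = 0.0011674 / 0.079409 ≈ 0.015.

0.015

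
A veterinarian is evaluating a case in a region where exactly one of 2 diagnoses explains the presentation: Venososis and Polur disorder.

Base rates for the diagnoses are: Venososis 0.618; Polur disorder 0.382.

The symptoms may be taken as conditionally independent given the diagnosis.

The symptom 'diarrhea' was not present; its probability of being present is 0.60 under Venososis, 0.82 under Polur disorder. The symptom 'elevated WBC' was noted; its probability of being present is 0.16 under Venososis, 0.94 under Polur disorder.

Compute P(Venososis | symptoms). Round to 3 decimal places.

Multiply each prior by the joint likelihood of the symptom pattern (using 1 − P(present | H) for each absent symptom):
  Venososis: 0.618 × (1 − 0.60) × 0.16 = 0.039552
  Polur disorder: 0.382 × (1 − 0.82) × 0.94 = 0.064634
Normalizing constant Z = 0.039552 + 0.064634 = 0.10419.
P(Venososis | evidence) = 0.039552 / 0.10419 ≈ 0.380.

0.380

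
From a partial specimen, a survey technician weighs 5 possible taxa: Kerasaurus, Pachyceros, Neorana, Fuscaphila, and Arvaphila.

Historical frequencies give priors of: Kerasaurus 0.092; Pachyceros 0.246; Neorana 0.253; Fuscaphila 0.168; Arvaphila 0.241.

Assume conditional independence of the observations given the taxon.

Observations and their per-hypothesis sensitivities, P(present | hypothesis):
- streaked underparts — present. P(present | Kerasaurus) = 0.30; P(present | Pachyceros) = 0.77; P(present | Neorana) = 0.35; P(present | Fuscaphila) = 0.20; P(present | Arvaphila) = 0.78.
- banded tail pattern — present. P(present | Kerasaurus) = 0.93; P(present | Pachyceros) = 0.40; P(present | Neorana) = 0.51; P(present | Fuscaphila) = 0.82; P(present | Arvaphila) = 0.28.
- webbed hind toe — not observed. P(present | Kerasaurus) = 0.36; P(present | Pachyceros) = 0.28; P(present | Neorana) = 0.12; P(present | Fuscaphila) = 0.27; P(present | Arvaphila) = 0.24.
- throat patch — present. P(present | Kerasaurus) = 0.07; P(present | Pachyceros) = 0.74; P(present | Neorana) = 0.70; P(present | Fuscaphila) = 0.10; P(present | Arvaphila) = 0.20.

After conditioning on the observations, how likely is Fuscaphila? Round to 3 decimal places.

0.025

Multiply each prior by the joint likelihood of the evidence pattern (using 1 − P(present | H) for each absent observation):
  Kerasaurus: 0.092 × 0.30 × 0.93 × (1 − 0.36) × 0.07 = 0.0011499
  Pachyceros: 0.246 × 0.77 × 0.40 × (1 − 0.28) × 0.74 = 0.040369
  Neorana: 0.253 × 0.35 × 0.51 × (1 − 0.12) × 0.70 = 0.027819
  Fuscaphila: 0.168 × 0.20 × 0.82 × (1 − 0.27) × 0.10 = 0.0020113
  Arvaphila: 0.241 × 0.78 × 0.28 × (1 − 0.24) × 0.20 = 0.0080004
Marginal likelihood of the evidence = 0.07935.
P(Fuscaphila | evidence) = 0.0020113 / 0.07935 ≈ 0.025.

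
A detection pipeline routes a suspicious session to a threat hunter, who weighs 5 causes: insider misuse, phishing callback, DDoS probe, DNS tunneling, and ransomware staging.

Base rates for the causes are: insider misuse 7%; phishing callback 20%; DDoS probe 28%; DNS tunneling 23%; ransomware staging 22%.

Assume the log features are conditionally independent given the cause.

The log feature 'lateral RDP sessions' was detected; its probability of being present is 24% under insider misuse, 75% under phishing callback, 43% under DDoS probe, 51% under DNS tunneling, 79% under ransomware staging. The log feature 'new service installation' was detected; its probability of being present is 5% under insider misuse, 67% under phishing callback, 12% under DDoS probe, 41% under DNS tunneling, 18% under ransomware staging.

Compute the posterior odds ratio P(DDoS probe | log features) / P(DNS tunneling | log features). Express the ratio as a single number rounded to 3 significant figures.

0.300

The normalizing constant cancels in an odds ratio, so compute prior × likelihood for the two hypotheses only:
  DDoS probe: 0.28 × 0.43 × 0.12 = 0.014448
  DNS tunneling: 0.23 × 0.51 × 0.41 = 0.048093
Posterior odds = 0.014448 / 0.048093 ≈ 0.300.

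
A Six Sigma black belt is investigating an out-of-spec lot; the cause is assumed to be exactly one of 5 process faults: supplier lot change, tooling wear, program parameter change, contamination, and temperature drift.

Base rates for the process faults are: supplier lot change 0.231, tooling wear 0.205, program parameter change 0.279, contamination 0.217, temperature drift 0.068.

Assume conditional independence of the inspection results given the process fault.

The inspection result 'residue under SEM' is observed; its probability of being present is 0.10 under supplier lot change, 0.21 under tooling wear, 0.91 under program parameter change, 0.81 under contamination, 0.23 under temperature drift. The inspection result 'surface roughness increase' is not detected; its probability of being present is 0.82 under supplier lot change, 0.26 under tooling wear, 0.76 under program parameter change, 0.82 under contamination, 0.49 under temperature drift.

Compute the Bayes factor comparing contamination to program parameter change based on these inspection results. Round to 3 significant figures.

Take the product of per-inspection result likelihoods under each hypothesis (using 1 − P(present | H) for each absent inspection result), then divide.
  contamination: 0.81 × (1 − 0.82) = 0.1458
  program parameter change: 0.91 × (1 − 0.76) = 0.2184
Bayes factor = 0.1458 / 0.2184 ≈ 0.668

0.668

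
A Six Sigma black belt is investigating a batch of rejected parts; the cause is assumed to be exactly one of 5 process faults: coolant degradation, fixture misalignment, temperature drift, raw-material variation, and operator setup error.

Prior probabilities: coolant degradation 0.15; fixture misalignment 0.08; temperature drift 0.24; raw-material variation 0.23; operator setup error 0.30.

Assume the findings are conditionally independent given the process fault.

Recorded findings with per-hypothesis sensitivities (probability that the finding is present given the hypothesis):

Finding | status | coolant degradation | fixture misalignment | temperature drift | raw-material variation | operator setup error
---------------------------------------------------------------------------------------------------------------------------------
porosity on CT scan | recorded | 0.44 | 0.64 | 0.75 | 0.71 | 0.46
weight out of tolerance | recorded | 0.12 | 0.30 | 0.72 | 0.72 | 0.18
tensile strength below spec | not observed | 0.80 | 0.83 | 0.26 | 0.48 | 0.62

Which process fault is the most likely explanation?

Multiply each prior by the joint likelihood of the evidence pattern (using 1 − P(present | H) for each absent finding):
  coolant degradation: 0.15 × 0.44 × 0.12 × (1 − 0.80) = 0.001584
  fixture misalignment: 0.08 × 0.64 × 0.30 × (1 − 0.83) = 0.0026112
  temperature drift: 0.24 × 0.75 × 0.72 × (1 − 0.26) = 0.095904
  raw-material variation: 0.23 × 0.71 × 0.72 × (1 − 0.48) = 0.06114
  operator setup error: 0.30 × 0.46 × 0.18 × (1 − 0.62) = 0.0094392
The unnormalized weights sum to 0.17068.
P(coolant degradation | evidence) ≈ 0.001584 / 0.17068 ≈ 0.009
P(fixture misalignment | evidence) ≈ 0.0026112 / 0.17068 ≈ 0.015
P(temperature drift | evidence) ≈ 0.095904 / 0.17068 ≈ 0.562
P(raw-material variation | evidence) ≈ 0.06114 / 0.17068 ≈ 0.358
P(operator setup error | evidence) ≈ 0.0094392 / 0.17068 ≈ 0.055
The largest is 0.562, so temperature drift is most probable.

temperature drift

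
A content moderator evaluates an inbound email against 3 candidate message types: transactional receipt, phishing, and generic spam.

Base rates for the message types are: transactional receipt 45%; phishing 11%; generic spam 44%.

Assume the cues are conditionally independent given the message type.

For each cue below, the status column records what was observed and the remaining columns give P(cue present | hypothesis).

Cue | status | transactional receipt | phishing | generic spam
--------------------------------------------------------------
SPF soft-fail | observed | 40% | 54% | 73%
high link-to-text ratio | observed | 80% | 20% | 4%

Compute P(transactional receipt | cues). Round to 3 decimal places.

0.853

For each hypothesis, the unnormalized posterior weight is prior × product of the cue likelihoods:
  transactional receipt: 0.45 × 0.40 × 0.80 = 0.144
  phishing: 0.11 × 0.54 × 0.20 = 0.01188
  generic spam: 0.44 × 0.73 × 0.04 = 0.012848
Normalizing constant Z = 0.144 + 0.01188 + 0.012848 = 0.16873.
P(transactional receipt | evidence) = 0.144 / 0.16873 ≈ 0.853.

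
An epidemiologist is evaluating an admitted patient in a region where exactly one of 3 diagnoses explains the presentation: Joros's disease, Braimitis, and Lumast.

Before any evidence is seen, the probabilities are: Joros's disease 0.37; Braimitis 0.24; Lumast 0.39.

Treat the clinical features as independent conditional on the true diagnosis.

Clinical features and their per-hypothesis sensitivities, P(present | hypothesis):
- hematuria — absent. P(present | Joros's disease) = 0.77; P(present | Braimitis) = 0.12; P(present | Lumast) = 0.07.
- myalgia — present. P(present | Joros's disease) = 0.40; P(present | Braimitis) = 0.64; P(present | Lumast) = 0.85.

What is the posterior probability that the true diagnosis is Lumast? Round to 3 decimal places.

0.646

For each hypothesis, the unnormalized posterior weight is prior × product of the clinical feature likelihoods (using 1 − P(present | H) for each absent clinical feature):
  Joros's disease: 0.37 × (1 − 0.77) × 0.40 = 0.03404
  Braimitis: 0.24 × (1 − 0.12) × 0.64 = 0.13517
  Lumast: 0.39 × (1 − 0.07) × 0.85 = 0.30829
The unnormalized weights sum to 0.4775.
P(Lumast | evidence) = 0.30829 / 0.4775 ≈ 0.646.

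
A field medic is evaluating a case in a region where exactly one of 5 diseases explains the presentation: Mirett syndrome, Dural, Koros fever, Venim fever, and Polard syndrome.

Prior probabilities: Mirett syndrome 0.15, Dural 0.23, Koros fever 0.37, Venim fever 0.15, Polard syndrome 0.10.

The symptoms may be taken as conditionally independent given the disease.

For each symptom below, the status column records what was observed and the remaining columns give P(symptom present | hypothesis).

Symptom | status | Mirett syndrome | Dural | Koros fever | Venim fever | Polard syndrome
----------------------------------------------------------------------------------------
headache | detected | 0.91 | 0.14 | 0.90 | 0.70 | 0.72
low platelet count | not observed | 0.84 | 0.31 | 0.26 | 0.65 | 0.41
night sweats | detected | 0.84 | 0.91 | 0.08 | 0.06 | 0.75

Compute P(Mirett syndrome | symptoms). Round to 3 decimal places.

0.199

By Bayes' rule with conditional independence, the unnormalized weight for each hypothesis is prior × ∏ likelihoods (using 1 − P(present | H) for each absent symptom):
  Mirett syndrome: 0.15 × 0.91 × (1 − 0.84) × 0.84 = 0.018346
  Dural: 0.23 × 0.14 × (1 − 0.31) × 0.91 = 0.020218
  Koros fever: 0.37 × 0.90 × (1 − 0.26) × 0.08 = 0.019714
  Venim fever: 0.15 × 0.70 × (1 − 0.65) × 0.06 = 0.002205
  Polard syndrome: 0.10 × 0.72 × (1 − 0.41) × 0.75 = 0.03186
Marginal likelihood of the evidence = 0.092343.
P(Mirett syndrome | evidence) = 0.018346 / 0.092343 ≈ 0.199.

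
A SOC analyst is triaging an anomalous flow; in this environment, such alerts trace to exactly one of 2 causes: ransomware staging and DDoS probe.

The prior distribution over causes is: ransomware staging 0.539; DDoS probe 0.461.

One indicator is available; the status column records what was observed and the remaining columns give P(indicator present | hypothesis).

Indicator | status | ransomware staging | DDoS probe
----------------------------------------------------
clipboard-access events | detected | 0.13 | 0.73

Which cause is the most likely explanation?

DDoS probe

By Bayes' rule, the unnormalized weight for each hypothesis is prior × likelihood:
  ransomware staging: 0.539 × 0.13 = 0.07007
  DDoS probe: 0.461 × 0.73 = 0.33653
The unnormalized weights sum to 0.4066.
P(ransomware staging | evidence) ≈ 0.07007 / 0.4066 ≈ 0.172
P(DDoS probe | evidence) ≈ 0.33653 / 0.4066 ≈ 0.828
The largest is 0.828, so DDoS probe is most probable.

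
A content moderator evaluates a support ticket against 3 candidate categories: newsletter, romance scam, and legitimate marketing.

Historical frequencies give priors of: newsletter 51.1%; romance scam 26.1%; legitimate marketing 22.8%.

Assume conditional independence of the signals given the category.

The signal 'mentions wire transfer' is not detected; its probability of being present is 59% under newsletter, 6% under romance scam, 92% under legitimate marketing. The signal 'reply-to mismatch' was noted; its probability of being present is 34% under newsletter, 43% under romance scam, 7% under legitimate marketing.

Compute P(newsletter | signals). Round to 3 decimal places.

Multiply each prior by the joint likelihood of the signal pattern (using 1 − P(present | H) for each absent signal):
  newsletter: 0.511 × (1 − 0.59) × 0.34 = 0.071233
  romance scam: 0.261 × (1 − 0.06) × 0.43 = 0.1055
  legitimate marketing: 0.228 × (1 − 0.92) × 0.07 = 0.0012768
Marginal likelihood of the evidence = 0.17801.
P(newsletter | evidence) = 0.071233 / 0.17801 ≈ 0.400.

0.400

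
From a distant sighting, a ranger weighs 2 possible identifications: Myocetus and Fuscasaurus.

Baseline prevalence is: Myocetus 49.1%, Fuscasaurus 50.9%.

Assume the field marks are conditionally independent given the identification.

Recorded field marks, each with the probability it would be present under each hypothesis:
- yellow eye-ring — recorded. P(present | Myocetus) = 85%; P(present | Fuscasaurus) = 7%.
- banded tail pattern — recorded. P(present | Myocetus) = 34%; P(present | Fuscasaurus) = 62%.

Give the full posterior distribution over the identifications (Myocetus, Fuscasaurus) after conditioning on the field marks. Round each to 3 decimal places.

Multiply each prior by the joint likelihood of the field mark pattern:
  Myocetus: 0.491 × 0.85 × 0.34 = 0.1419
  Fuscasaurus: 0.509 × 0.07 × 0.62 = 0.022091
Marginal likelihood of the evidence = 0.16399.
P(Myocetus | evidence) = 0.1419 / 0.16399 ≈ 0.865
P(Fuscasaurus | evidence) = 0.022091 / 0.16399 ≈ 0.135

0.865, 0.135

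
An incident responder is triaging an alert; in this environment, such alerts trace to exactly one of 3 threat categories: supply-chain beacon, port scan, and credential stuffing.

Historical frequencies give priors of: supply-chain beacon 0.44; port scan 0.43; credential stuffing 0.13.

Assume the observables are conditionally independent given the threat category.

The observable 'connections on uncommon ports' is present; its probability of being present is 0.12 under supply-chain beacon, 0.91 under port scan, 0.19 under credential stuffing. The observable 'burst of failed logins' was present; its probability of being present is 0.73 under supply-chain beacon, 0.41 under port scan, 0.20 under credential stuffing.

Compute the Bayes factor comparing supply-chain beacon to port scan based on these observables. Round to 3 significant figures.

0.235

Take the product of per-observable likelihoods under each hypothesis, then divide.
  supply-chain beacon: 0.12 × 0.73 = 0.0876
  port scan: 0.91 × 0.41 = 0.3731
Bayes factor = 0.0876 / 0.3731 ≈ 0.235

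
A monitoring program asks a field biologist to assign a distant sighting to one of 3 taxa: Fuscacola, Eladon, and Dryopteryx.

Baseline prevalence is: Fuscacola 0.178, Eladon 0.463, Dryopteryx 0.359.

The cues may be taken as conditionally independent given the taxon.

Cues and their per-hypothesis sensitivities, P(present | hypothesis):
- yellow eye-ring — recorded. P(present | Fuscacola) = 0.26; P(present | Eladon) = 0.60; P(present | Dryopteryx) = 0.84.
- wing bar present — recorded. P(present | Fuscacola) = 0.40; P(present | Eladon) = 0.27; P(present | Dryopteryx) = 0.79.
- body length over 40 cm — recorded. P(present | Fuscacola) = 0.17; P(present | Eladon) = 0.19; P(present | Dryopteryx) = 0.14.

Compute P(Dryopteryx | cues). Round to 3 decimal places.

Multiply each prior by the joint likelihood of the cue pattern:
  Fuscacola: 0.178 × 0.26 × 0.40 × 0.17 = 0.003147
  Eladon: 0.463 × 0.60 × 0.27 × 0.19 = 0.014251
  Dryopteryx: 0.359 × 0.84 × 0.79 × 0.14 = 0.033353
The unnormalized weights sum to 0.050751.
P(Dryopteryx | evidence) = 0.033353 / 0.050751 ≈ 0.657.

0.657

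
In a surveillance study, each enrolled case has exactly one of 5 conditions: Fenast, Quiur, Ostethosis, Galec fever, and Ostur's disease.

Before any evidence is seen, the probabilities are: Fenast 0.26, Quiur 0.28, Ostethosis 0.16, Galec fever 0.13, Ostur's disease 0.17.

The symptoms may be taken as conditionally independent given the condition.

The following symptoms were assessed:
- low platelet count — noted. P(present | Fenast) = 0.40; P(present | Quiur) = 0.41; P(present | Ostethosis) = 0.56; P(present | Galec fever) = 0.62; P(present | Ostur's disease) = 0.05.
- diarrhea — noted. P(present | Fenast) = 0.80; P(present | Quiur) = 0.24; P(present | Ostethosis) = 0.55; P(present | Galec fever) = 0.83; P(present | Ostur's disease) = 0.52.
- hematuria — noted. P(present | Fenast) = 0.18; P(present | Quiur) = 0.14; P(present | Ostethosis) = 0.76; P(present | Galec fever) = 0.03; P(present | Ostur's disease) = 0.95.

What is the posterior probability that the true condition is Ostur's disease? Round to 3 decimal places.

For each hypothesis, the unnormalized posterior weight is prior × product of the symptom likelihoods:
  Fenast: 0.26 × 0.40 × 0.80 × 0.18 = 0.014976
  Quiur: 0.28 × 0.41 × 0.24 × 0.14 = 0.0038573
  Ostethosis: 0.16 × 0.56 × 0.55 × 0.76 = 0.037453
  Galec fever: 0.13 × 0.62 × 0.83 × 0.03 = 0.0020069
  Ostur's disease: 0.17 × 0.05 × 0.52 × 0.95 = 0.004199
Marginal likelihood of the evidence = 0.062492.
P(Ostur's disease | evidence) = 0.004199 / 0.062492 ≈ 0.067.

0.067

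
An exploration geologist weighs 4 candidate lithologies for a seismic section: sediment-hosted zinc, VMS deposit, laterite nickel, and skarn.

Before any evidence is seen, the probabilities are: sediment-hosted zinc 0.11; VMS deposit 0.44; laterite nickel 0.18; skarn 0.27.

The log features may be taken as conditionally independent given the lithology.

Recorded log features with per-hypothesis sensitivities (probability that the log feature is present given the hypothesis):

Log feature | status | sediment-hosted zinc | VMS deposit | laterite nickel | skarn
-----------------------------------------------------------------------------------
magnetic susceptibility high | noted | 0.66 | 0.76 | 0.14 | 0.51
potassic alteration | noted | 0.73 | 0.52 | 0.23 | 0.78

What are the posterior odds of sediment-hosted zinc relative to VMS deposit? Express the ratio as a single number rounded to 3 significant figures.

The normalizing constant cancels in an odds ratio, so compute prior × likelihood for the two hypotheses only:
  sediment-hosted zinc: 0.11 × 0.66 × 0.73 = 0.052998
  VMS deposit: 0.44 × 0.76 × 0.52 = 0.17389
Posterior odds = 0.052998 / 0.17389 ≈ 0.305.

0.305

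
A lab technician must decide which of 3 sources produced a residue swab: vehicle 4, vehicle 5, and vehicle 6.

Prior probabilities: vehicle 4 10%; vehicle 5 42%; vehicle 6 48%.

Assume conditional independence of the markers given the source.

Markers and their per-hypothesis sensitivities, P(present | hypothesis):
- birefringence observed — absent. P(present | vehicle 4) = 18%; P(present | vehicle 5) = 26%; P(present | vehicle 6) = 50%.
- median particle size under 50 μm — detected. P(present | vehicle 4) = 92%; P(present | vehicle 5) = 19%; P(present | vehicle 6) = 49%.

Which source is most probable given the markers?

By Bayes' rule with conditional independence, the unnormalized weight for each hypothesis is prior × ∏ likelihoods (using 1 − P(present | H) for each absent marker):
  vehicle 4: 0.10 × (1 − 0.18) × 0.92 = 0.07544
  vehicle 5: 0.42 × (1 − 0.26) × 0.19 = 0.059052
  vehicle 6: 0.48 × (1 − 0.50) × 0.49 = 0.1176
Normalizing constant Z = 0.07544 + 0.059052 + 0.1176 = 0.25209.
P(vehicle 4 | evidence) ≈ 0.07544 / 0.25209 ≈ 0.299
P(vehicle 5 | evidence) ≈ 0.059052 / 0.25209 ≈ 0.234
P(vehicle 6 | evidence) ≈ 0.1176 / 0.25209 ≈ 0.466
The largest is 0.466, so vehicle 6 is most probable.

vehicle 6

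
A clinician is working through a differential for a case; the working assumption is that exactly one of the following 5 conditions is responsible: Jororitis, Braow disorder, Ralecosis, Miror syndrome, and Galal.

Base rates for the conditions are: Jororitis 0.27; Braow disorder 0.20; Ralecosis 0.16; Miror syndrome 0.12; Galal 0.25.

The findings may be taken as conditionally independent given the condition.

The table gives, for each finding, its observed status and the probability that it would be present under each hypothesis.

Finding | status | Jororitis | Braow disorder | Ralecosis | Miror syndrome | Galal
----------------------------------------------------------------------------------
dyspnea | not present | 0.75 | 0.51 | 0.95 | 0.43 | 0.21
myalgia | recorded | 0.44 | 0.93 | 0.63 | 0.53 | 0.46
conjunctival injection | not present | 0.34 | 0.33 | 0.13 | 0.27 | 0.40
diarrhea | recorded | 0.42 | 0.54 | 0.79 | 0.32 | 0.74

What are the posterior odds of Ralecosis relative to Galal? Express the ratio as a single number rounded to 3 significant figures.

Posterior odds equal prior odds times the likelihood ratio; only the two competing hypotheses matter (using 1 − P(present | H) for each absent finding).
  Ralecosis: 0.16 × (1 − 0.95) × 0.63 × (1 − 0.13) × 0.79 = 0.003464
  Galal: 0.25 × (1 − 0.21) × 0.46 × (1 − 0.40) × 0.74 = 0.040337
Odds(Ralecosis : Galal) = 0.003464 / 0.040337 ≈ 0.0859.

0.0859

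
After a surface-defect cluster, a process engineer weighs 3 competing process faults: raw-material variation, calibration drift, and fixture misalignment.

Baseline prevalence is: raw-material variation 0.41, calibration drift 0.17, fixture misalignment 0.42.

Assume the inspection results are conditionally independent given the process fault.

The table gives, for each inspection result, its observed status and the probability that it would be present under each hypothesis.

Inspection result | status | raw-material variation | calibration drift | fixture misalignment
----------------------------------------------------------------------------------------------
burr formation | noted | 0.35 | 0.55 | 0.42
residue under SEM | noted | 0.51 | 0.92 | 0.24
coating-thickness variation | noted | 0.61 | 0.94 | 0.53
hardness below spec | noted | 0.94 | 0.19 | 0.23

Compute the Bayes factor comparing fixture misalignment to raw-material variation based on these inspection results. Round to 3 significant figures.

0.120

Joint likelihood of the inspection result pattern under each hypothesis:
  fixture misalignment: 0.42 × 0.24 × 0.53 × 0.23 = 0.012288
  raw-material variation: 0.35 × 0.51 × 0.61 × 0.94 = 0.10235
Bayes factor = 0.012288 / 0.10235 ≈ 0.120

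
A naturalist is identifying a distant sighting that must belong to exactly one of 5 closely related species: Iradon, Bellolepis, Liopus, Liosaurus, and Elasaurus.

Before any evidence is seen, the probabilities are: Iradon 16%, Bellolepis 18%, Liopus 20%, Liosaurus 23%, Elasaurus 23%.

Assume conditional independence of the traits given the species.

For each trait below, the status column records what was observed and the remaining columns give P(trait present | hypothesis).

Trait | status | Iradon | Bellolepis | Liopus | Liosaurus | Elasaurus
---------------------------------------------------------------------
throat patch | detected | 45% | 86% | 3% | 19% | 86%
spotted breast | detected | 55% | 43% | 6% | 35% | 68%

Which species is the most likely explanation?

Elasaurus

Multiply each prior by the joint likelihood of the trait pattern:
  Iradon: 0.16 × 0.45 × 0.55 = 0.0396
  Bellolepis: 0.18 × 0.86 × 0.43 = 0.066564
  Liopus: 0.20 × 0.03 × 0.06 = 0.00036
  Liosaurus: 0.23 × 0.19 × 0.35 = 0.015295
  Elasaurus: 0.23 × 0.86 × 0.68 = 0.1345
Normalizing constant Z = 0.0396 + 0.066564 + 0.00036 + 0.015295 + 0.1345 = 0.25632.
P(Iradon | evidence) ≈ 0.0396 / 0.25632 ≈ 0.154
P(Bellolepis | evidence) ≈ 0.066564 / 0.25632 ≈ 0.260
P(Liopus | evidence) ≈ 0.00036 / 0.25632 ≈ 0.001
P(Liosaurus | evidence) ≈ 0.015295 / 0.25632 ≈ 0.060
P(Elasaurus | evidence) ≈ 0.1345 / 0.25632 ≈ 0.525
The largest is 0.525, so Elasaurus is most probable.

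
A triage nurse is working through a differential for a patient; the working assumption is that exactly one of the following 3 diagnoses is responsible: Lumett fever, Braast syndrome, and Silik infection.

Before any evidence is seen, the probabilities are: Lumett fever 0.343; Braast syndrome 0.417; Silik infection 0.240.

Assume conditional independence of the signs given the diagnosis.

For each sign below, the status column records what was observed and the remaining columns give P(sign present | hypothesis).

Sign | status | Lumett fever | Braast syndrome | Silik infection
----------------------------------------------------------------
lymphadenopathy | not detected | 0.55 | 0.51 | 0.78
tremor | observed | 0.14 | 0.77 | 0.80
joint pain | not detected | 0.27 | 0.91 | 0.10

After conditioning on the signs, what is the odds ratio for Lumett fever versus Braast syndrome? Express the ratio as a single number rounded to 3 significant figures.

Unnormalized posterior weight (prior times the sign likelihoods) for each of the two hypotheses (using 1 − P(present | H) for each absent sign):
  Lumett fever: 0.343 × (1 − 0.55) × 0.14 × (1 − 0.27) = 0.015775
  Braast syndrome: 0.417 × (1 − 0.51) × 0.77 × (1 − 0.91) = 0.01416
Odds(Lumett fever : Braast syndrome) = 0.015775 / 0.01416 ≈ 1.11.

1.11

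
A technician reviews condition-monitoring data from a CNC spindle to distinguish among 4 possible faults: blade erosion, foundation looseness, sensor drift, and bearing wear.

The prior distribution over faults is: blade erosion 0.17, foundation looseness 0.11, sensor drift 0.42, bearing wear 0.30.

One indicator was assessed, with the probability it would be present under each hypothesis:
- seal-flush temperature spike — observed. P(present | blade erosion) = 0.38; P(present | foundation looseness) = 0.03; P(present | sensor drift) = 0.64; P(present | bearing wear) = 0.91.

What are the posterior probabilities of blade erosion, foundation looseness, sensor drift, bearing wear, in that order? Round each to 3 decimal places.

0.106, 0.005, 0.441, 0.448

For each hypothesis, the unnormalized posterior weight is prior × likelihood:
  blade erosion: 0.17 × 0.38 = 0.0646
  foundation looseness: 0.11 × 0.03 = 0.0033
  sensor drift: 0.42 × 0.64 = 0.2688
  bearing wear: 0.30 × 0.91 = 0.273
Normalizing constant Z = 0.0646 + 0.0033 + 0.2688 + 0.273 = 0.6097.
P(blade erosion | evidence) = 0.0646 / 0.6097 ≈ 0.106
P(foundation looseness | evidence) = 0.0033 / 0.6097 ≈ 0.005
P(sensor drift | evidence) = 0.2688 / 0.6097 ≈ 0.441
P(bearing wear | evidence) = 0.273 / 0.6097 ≈ 0.448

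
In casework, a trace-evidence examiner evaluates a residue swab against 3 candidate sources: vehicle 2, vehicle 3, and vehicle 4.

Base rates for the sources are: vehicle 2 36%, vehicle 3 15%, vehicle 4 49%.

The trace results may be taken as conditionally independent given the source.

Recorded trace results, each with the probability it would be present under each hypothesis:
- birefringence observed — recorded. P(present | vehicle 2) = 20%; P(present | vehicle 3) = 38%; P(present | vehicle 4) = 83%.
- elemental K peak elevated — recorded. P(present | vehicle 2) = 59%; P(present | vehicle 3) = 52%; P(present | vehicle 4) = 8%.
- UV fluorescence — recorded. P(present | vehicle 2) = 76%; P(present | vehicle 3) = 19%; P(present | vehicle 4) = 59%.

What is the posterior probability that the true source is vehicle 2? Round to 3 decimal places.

0.565

For each hypothesis, the unnormalized posterior weight is prior × product of the trace result likelihoods:
  vehicle 2: 0.36 × 0.20 × 0.59 × 0.76 = 0.032285
  vehicle 3: 0.15 × 0.38 × 0.52 × 0.19 = 0.0056316
  vehicle 4: 0.49 × 0.83 × 0.08 × 0.59 = 0.019196
Normalizing constant Z = 0.032285 + 0.0056316 + 0.019196 = 0.057113.
P(vehicle 2 | evidence) = 0.032285 / 0.057113 ≈ 0.565.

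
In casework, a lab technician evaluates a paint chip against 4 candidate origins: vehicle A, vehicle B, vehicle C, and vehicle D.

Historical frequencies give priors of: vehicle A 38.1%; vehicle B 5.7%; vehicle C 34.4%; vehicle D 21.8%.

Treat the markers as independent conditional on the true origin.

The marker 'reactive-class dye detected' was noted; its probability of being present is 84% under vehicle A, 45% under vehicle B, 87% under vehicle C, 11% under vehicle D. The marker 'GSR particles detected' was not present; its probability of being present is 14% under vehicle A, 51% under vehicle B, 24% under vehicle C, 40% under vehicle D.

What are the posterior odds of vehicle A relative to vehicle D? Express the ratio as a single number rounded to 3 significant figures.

The normalizing constant cancels in an odds ratio, so compute prior × likelihood for the two hypotheses only (using 1 − P(present | H) for each absent marker):
  vehicle A: 0.381 × 0.84 × (1 − 0.14) = 0.27523
  vehicle D: 0.218 × 0.11 × (1 − 0.40) = 0.014388
Posterior odds = 0.27523 / 0.014388 ≈ 19.1.

19.1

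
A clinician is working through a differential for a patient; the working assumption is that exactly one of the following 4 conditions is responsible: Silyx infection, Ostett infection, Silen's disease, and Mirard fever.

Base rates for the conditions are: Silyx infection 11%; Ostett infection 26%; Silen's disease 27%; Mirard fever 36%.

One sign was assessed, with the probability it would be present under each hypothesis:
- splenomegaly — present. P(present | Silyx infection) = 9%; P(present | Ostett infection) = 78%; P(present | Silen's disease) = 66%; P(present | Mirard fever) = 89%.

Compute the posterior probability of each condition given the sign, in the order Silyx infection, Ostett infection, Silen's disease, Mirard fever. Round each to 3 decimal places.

0.014, 0.285, 0.251, 0.450

By Bayes' rule, the unnormalized weight for each hypothesis is prior × likelihood:
  Silyx infection: 0.11 × 0.09 = 0.0099
  Ostett infection: 0.26 × 0.78 = 0.2028
  Silen's disease: 0.27 × 0.66 = 0.1782
  Mirard fever: 0.36 × 0.89 = 0.3204
Marginal likelihood of the evidence = 0.7113.
P(Silyx infection | evidence) = 0.0099 / 0.7113 ≈ 0.014
P(Ostett infection | evidence) = 0.2028 / 0.7113 ≈ 0.285
P(Silen's disease | evidence) = 0.1782 / 0.7113 ≈ 0.251
P(Mirard fever | evidence) = 0.3204 / 0.7113 ≈ 0.450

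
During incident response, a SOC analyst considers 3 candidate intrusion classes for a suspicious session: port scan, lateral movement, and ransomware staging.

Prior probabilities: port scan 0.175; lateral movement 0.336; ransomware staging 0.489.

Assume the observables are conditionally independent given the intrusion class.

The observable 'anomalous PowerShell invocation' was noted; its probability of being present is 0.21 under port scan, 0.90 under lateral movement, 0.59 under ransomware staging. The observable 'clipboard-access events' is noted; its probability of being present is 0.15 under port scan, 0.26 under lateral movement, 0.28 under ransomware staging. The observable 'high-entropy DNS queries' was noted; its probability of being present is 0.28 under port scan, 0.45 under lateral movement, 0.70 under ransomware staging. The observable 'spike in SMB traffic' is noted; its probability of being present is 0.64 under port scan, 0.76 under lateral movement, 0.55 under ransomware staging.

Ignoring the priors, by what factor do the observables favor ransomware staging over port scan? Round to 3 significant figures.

11.3

Joint likelihood of the observable pattern under each hypothesis:
  ransomware staging: 0.59 × 0.28 × 0.70 × 0.55 = 0.063602
  port scan: 0.21 × 0.15 × 0.28 × 0.64 = 0.0056448
Bayes factor = 0.063602 / 0.0056448 ≈ 11.3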